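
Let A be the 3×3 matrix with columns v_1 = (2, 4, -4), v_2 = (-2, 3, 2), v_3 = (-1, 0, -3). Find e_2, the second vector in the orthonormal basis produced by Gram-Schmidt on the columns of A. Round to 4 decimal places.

v_1 = (2, 4, -4); ‖v_1‖ = 6.0000, so e_1 = (0.3333, 0.6667, -0.6667).
e_1·v_2 = 0.3333·(-2) + 0.6667·3 + (-0.6667)·2 = 0.0000.
u_2 = v_2 + 0.0000·e_1 = (-2.0000, 3.0000, 2.0000).
‖u_2‖ = 4.1231, so e_2 = (-0.4851, 0.7276, 0.4851).

e_2 = (-0.4851, 0.7276, 0.4851)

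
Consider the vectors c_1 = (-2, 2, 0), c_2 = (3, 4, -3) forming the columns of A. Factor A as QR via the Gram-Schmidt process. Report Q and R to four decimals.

Q = [[-0.7071, 0.6047], [0.7071, 0.6047], [0.0000, -0.5183]], R = [[2.8284, 0.7071], [0.0000, 5.7879]]

c_1 = (-2, 2, 0); ‖c_1‖ = 2.8284, so e_1 = (-0.7071, 0.7071, 0.0000).
e_1·c_2 = (-0.7071)·3 + 0.7071·4 + 0.0000·(-3) = 0.7071.
u_2 = c_2 − 0.7071·e_1 = (3.5000, 3.5000, -3.0000).
‖u_2‖ = 5.7879, so e_2 = (0.6047, 0.6047, -0.5183).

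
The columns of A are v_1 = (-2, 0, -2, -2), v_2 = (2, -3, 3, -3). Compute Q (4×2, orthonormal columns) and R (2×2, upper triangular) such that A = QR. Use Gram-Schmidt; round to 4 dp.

Q = [[-0.5774, 0.2448], [0.0000, -0.5508], [-0.5774, 0.4284], [-0.5774, -0.6732]], R = [[3.4641, -1.1547], [0.0000, 5.4467]]

v_1 = (-2, 0, -2, -2); ‖v_1‖ = 3.4641, so e_1 = (-0.5774, 0.0000, -0.5774, -0.5774).
e_1·v_2 = (-0.5774)·2 + 0.0000·(-3) + (-0.5774)·3 + (-0.5774)·(-3) = -1.1547.
u_2 = v_2 + 1.1547·e_1 = (1.3333, -3.0000, 2.3333, -3.6667).
‖u_2‖ = 5.4467, so e_2 = (0.2448, -0.5508, 0.4284, -0.6732).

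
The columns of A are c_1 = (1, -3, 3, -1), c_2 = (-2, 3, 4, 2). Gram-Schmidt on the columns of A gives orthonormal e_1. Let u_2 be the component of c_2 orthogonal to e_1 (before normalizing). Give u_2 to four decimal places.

u_2 = (-1.9500, 2.8500, 4.1500, 1.9500)

e_1 = c_1/‖c_1‖ = (1, -3, 3, -1)/4.4721 = (0.2236, -0.6708, 0.6708, -0.2236).
r_{12} = e_1·c_2 = -0.2236.
u_2 = c_2 + 0.2236·e_1 = (-1.9500, 2.8500, 4.1500, 1.9500).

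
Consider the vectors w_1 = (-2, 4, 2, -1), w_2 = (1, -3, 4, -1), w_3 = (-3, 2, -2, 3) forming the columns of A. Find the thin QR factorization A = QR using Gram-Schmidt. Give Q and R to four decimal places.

Q = [[-0.4000, 0.1177, -0.6137], [0.8000, -0.4315, -0.2118], [0.4000, 0.8629, 0.1794], [-0.2000, -0.2353, 0.7391]], R = [[5.0000, -1.0000, 1.4000], [0.0000, 5.0990, -3.6478], [0.0000, 0.0000, 3.2763]]

q_1 = w_1/‖w_1‖ = (-2, 4, 2, -1)/5.0000 = (-0.4000, 0.8000, 0.4000, -0.2000).
r_{12} = q_1·w_2 = -1.0000.
u_2 = w_2 + 1.0000·q_1 = (0.6000, -2.2000, 4.4000, -1.2000).
‖u_2‖ = 5.0990, so q_2 = (0.1177, -0.4315, 0.8629, -0.2353).
r_{13} = q_1·w_3 = 1.4000; r_{23} = q_2·w_3 = -3.6478.
u_3 = w_3 − 1.4000·q_1 + 3.6478·q_2 = (-2.0108, -0.6938, 0.5877, 2.4215).
‖u_3‖ = 3.2763, so q_3 = (-0.6137, -0.2118, 0.1794, 0.7391).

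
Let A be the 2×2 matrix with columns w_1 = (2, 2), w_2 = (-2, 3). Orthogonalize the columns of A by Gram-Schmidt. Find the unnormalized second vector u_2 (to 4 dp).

q_1 = w_1/‖w_1‖ = (2, 2)/2.8284 = (0.7071, 0.7071).
r_{12} = q_1·w_2 = 0.7071.
u_2 = w_2 − 0.7071·q_1 = (-2.5000, 2.5000).

u_2 = (-2.5000, 2.5000)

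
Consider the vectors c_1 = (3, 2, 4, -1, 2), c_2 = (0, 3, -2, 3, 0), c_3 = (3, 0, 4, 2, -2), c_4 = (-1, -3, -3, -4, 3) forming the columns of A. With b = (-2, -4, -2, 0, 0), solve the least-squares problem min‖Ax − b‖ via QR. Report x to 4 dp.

c_1 = (3, 2, 4, -1, 2); ‖c_1‖ = 5.8310, so e_1 = (0.5145, 0.3430, 0.6860, -0.1715, 0.3430).
e_1·c_2 = 0.5145·0 + 0.3430·3 + 0.6860·(-2) + (-0.1715)·3 + 0.3430·0 = -0.8575.
u_2 = c_2 + 0.8575·e_1 = (0.4412, 3.2941, -1.4118, 2.8529, 0.2941).
‖u_2‖ = 4.6114, so e_2 = (0.0957, 0.7143, -0.3061, 0.6187, 0.0638).
e_1·c_3 = 0.5145·3 + 0.3430·0 + 0.6860·4 + (-0.1715)·2 + 0.3430·(-2) = 3.2585; e_2·c_3 = 0.0957·3 + 0.7143·0 + (-0.3061)·4 + 0.6187·2 + 0.0638·(-2) = 0.1722.
u_3 = c_3 − 3.2585·e_1 − 0.1722·e_2 = (1.3071, -1.2407, 1.8174, 2.4523, -3.1286).
‖u_3‖ = 4.7279, so e_3 = (0.2765, -0.2624, 0.3844, 0.5187, -0.6617).
e_1·c_4 = 0.5145·(-1) + 0.3430·(-3) + 0.6860·(-3) + (-0.1715)·(-4) + 0.3430·3 = -1.8865; e_2·c_4 = 0.0957·(-1) + 0.7143·(-3) + (-0.3061)·(-3) + 0.6187·(-4) + 0.0638·3 = -3.6036; e_3·c_4 = 0.2765·(-1) + (-0.2624)·(-3) + 0.3844·(-3) + 0.5187·(-4) + (-0.6617)·3 = -4.7024.
u_4 = c_4 + 1.8865·e_1 + 3.6036·e_2 + 4.7024·e_3 = (1.6154, -1.0127, -1.0015, 0.3450, 0.7651).
‖u_4‖ = 2.3114, so e_4 = (0.6989, -0.4381, -0.4333, 0.1493, 0.3310).
Qᵀb = (-3.7730, -2.4364, -0.2721, 1.2213).
Back-substitute: x_4 = 1.2213/2.3114 = 0.5284.
x_3 = (-0.2721 + 4.7024·0.5284)/4.7279 = 0.4680.
x_2 = (-2.4364 − 0.1722·0.4680 + 3.6036·0.5284)/4.6114 = -0.1329.
x_1 = (-3.7730 + 0.8575·(-0.1329) − 3.2585·0.4680 + 1.8865·0.5284)/5.8310 = -0.7572.

x = (-0.7572, -0.1329, 0.4680, 0.5284)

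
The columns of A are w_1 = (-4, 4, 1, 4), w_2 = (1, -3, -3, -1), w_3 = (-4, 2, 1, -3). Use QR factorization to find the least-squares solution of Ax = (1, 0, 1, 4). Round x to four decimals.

x = (0.3197, -0.3020, -0.7392)

w_1 = (-4, 4, 1, 4); ‖w_1‖ = 7.0000, so q_1 = (-0.5714, 0.5714, 0.1429, 0.5714).
q_1·w_2 = (-0.5714)·1 + 0.5714·(-3) + 0.1429·(-3) + 0.5714·(-1) = -3.2857.
u_2 = w_2 + 3.2857·q_1 = (-0.8776, -1.1224, -2.5306, 0.8776).
‖u_2‖ = 3.0338, so q_2 = (-0.2893, -0.3700, -0.8341, 0.2893).
q_1·w_3 = (-0.5714)·(-4) + 0.5714·2 + 0.1429·1 + 0.5714·(-3) = 1.8571; q_2·w_3 = (-0.2893)·(-4) + (-0.3700)·2 + (-0.8341)·1 + 0.2893·(-3) = -1.2848.
u_3 = w_3 − 1.8571·q_1 + 1.2848·q_2 = (-3.3104, 0.4634, -0.3370, -3.6896).
‖u_3‖ = 4.9900, so q_3 = (-0.6634, 0.0929, -0.0675, -0.7394).
Qᵀb = (1.8571, 0.0336, -3.6885).
Back-substitute: x_3 = -3.6885/4.9900 = -0.7392.
x_2 = (0.0336 + 1.2848·(-0.7392))/3.0338 = -0.3020.
x_1 = (1.8571 + 3.2857·(-0.3020) − 1.8571·(-0.7392))/7.0000 = 0.3197.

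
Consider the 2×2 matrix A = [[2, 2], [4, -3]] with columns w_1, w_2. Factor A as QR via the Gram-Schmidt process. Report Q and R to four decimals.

Q = [[0.4472, 0.8944], [0.8944, -0.4472]], R = [[4.4721, -1.7889], [0.0000, 3.1305]]

w_1 = (2, 4); ‖w_1‖ = 4.4721, so q_1 = (0.4472, 0.8944).
q_1·w_2 = 0.4472·2 + 0.8944·(-3) = -1.7889.
u_2 = w_2 + 1.7889·q_1 = (2.8000, -1.4000).
‖u_2‖ = 3.1305, so q_2 = (0.8944, -0.4472).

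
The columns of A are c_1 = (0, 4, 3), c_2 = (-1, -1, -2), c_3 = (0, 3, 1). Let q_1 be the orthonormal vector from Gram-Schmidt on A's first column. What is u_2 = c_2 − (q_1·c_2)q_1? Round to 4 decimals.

q_1 = c_1/‖c_1‖ = (0, 4, 3)/5.0000 = (0.0000, 0.8000, 0.6000).
r_{12} = q_1·c_2 = -2.0000.
u_2 = c_2 + 2.0000·q_1 = (-1.0000, 0.6000, -0.8000).

u_2 = (-1.0000, 0.6000, -0.8000)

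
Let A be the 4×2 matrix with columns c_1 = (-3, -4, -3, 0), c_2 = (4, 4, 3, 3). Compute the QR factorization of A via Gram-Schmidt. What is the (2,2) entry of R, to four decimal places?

r_{22} = 3.1201

e_1 = c_1/‖c_1‖ = (-3, -4, -3, 0)/5.8310 = (-0.5145, -0.6860, -0.5145, 0.0000).
r_{12} = e_1·c_2 = -6.3454.
u_2 = c_2 + 6.3454·e_1 = (0.7353, -0.3529, -0.2647, 3.0000).
r_{22} = ‖u_2‖ = 3.1201.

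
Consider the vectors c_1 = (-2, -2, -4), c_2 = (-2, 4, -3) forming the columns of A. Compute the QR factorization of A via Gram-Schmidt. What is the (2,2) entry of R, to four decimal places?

c_1 = (-2, -2, -4); ‖c_1‖ = 4.8990, so q_1 = (-0.4082, -0.4082, -0.8165).
q_1·c_2 = (-0.4082)·(-2) + (-0.4082)·4 + (-0.8165)·(-3) = 1.6330.
u_2 = c_2 − 1.6330·q_1 = (-1.3333, 4.6667, -1.6667).
r_{22} = ‖u_2‖ = 5.1316.

r_{22} = 5.1316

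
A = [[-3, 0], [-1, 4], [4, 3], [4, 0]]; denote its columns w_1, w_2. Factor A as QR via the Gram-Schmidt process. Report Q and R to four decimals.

w_1 = (-3, -1, 4, 4); ‖w_1‖ = 6.4807, so e_1 = (-0.4629, -0.1543, 0.6172, 0.6172).
e_1·w_2 = (-0.4629)·0 + (-0.1543)·4 + 0.6172·3 + 0.6172·0 = 1.2344.
u_2 = w_2 − 1.2344·e_1 = (0.5714, 4.1905, 2.2381, -0.7619).
‖u_2‖ = 4.8452, so e_2 = (0.1179, 0.8649, 0.4619, -0.1572).

Q = [[-0.4629, 0.1179], [-0.1543, 0.8649], [0.6172, 0.4619], [0.6172, -0.1572]], R = [[6.4807, 1.2344], [0.0000, 4.8452]]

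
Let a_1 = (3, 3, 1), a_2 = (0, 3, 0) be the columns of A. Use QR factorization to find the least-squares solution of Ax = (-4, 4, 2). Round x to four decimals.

x = (-1.0000, 2.3333)

a_1 = (3, 3, 1); ‖a_1‖ = 4.3589, so e_1 = (0.6882, 0.6882, 0.2294).
e_1·a_2 = 0.6882·0 + 0.6882·3 + 0.2294·0 = 2.0647.
u_2 = a_2 − 2.0647·e_1 = (-1.4211, 1.5789, -0.4737).
‖u_2‖ = 2.1764, so e_2 = (-0.6529, 0.7255, -0.2176).
Qᵀb = (0.4588, 5.0783).
Back-substitute: x_2 = 5.0783/2.1764 = 2.3333.
x_1 = (0.4588 − 2.0647·2.3333)/4.3589 = -1.0000.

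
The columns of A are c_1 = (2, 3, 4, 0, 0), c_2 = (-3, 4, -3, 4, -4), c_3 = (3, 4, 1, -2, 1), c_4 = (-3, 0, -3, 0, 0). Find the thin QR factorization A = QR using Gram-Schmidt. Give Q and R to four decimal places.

c_1 = (2, 3, 4, 0, 0); ‖c_1‖ = 5.3852, so q_1 = (0.3714, 0.5571, 0.7428, 0.0000, 0.0000).
q_1·c_2 = 0.3714·(-3) + 0.5571·4 + 0.7428·(-3) + 0.0000·4 + 0.0000·(-4) = -1.1142.
u_2 = c_2 + 1.1142·q_1 = (-2.5862, 4.6207, -2.1724, 4.0000, -4.0000).
‖u_2‖ = 8.0473, so q_2 = (-0.3214, 0.5742, -0.2700, 0.4971, -0.4971).
q_1·c_3 = 0.3714·3 + 0.5571·4 + 0.7428·1 + 0.0000·(-2) + 0.0000·1 = 4.0853; q_2·c_3 = (-0.3214)·3 + 0.5742·4 + (-0.2700)·1 + 0.4971·(-2) + (-0.4971)·1 = -0.4285.
u_3 = c_3 − 4.0853·q_1 + 0.4285·q_2 = (1.3450, 1.9702, -2.1502, -1.7870, 0.7870).
‖u_3‖ = 3.7586, so q_3 = (0.3579, 0.5242, -0.5721, -0.4755, 0.2094).
q_1·c_4 = 0.3714·(-3) + 0.5571·0 + 0.7428·(-3) + 0.0000·0 + 0.0000·0 = -3.3425; q_2·c_4 = (-0.3214)·(-3) + 0.5742·0 + (-0.2700)·(-3) + 0.4971·0 + (-0.4971)·0 = 1.7740; q_3·c_4 = 0.3579·(-3) + 0.5242·0 + (-0.5721)·(-3) + (-0.4755)·0 + 0.2094·0 = 0.6426.
u_4 = c_4 + 3.3425·q_1 − 1.7740·q_2 − 0.6426·q_3 = (-1.4185, 0.5066, 0.3293, -0.5763, 0.7472).
‖u_4‖ = 1.8076, so q_4 = (-0.7847, 0.2803, 0.1822, -0.3188, 0.4134).

Q = [[0.3714, -0.3214, 0.3579, -0.7847], [0.5571, 0.5742, 0.5242, 0.2803], [0.7428, -0.2700, -0.5721, 0.1822], [0.0000, 0.4971, -0.4755, -0.3188], [0.0000, -0.4971, 0.2094, 0.4134]], R = [[5.3852, -1.1142, 4.0853, -3.3425], [0.0000, 8.0473, -0.4285, 1.7740], [0.0000, 0.0000, 3.7586, 0.6426], [0.0000, 0.0000, 0.0000, 1.8076]]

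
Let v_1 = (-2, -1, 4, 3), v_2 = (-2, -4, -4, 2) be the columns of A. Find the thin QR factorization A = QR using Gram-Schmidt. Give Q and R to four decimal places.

e_1 = v_1/‖v_1‖ = (-2, -1, 4, 3)/5.4772 = (-0.3651, -0.1826, 0.7303, 0.5477).
r_{12} = e_1·v_2 = -0.3651.
u_2 = v_2 + 0.3651·e_1 = (-2.1333, -4.0667, -3.7333, 2.2000).
‖u_2‖ = 6.3140, so e_2 = (-0.3379, -0.6441, -0.5913, 0.3484).

Q = [[-0.3651, -0.3379], [-0.1826, -0.6441], [0.7303, -0.5913], [0.5477, 0.3484]], R = [[5.4772, -0.3651], [0.0000, 6.3140]]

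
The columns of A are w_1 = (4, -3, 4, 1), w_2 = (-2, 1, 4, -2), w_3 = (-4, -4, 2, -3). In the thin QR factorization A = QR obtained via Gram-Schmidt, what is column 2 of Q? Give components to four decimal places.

e_2 = (-0.4591, 0.2439, 0.7461, -0.4161)

w_1 = (4, -3, 4, 1); ‖w_1‖ = 6.4807, so e_1 = (0.6172, -0.4629, 0.6172, 0.1543).
e_1·w_2 = 0.6172·(-2) + (-0.4629)·1 + 0.6172·4 + 0.1543·(-2) = 0.4629.
u_2 = w_2 − 0.4629·e_1 = (-2.2857, 1.2143, 3.7143, -2.0714).
‖u_2‖ = 4.9785, so e_2 = (-0.4591, 0.2439, 0.7461, -0.4161).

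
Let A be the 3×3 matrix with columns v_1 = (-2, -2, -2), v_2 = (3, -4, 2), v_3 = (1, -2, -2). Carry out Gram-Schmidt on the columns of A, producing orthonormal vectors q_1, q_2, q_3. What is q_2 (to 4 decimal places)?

q_2 = (0.4981, -0.8093, 0.3113)

v_1 = (-2, -2, -2); ‖v_1‖ = 3.4641, so q_1 = (-0.5774, -0.5774, -0.5774).
q_1·v_2 = (-0.5774)·3 + (-0.5774)·(-4) + (-0.5774)·2 = -0.5774.
u_2 = v_2 + 0.5774·q_1 = (2.6667, -4.3333, 1.6667).
‖u_2‖ = 5.3541, so q_2 = (0.4981, -0.8093, 0.3113).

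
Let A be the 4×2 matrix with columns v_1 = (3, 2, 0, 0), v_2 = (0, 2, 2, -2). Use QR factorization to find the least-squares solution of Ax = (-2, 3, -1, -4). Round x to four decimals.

v_1 = (3, 2, 0, 0); ‖v_1‖ = 3.6056, so e_1 = (0.8321, 0.5547, 0.0000, 0.0000).
e_1·v_2 = 0.8321·0 + 0.5547·2 + 0.0000·2 + 0.0000·(-2) = 1.1094.
u_2 = v_2 − 1.1094·e_1 = (-0.9231, 1.3846, 2.0000, -2.0000).
‖u_2‖ = 3.2817, so e_2 = (-0.2813, 0.4219, 0.6094, -0.6094).
Qᵀb = (0.0000, 3.6567).
Back-substitute: x_2 = 3.6567/3.2817 = 1.1143.
x_1 = (0.0000 − 1.1094·1.1143)/3.6056 = -0.3429.

x = (-0.3429, 1.1143)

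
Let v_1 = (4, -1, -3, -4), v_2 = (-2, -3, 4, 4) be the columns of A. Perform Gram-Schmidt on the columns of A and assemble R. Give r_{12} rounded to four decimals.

v_1 = (4, -1, -3, -4); ‖v_1‖ = 6.4807, so q_1 = (0.6172, -0.1543, -0.4629, -0.6172).
r_{12} = q_1·v_2 = -5.0920.

r_{12} = -5.0920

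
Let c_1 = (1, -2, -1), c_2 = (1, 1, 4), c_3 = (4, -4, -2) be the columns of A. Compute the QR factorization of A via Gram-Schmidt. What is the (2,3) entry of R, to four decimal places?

r_{23} = 0.9858

e_1 = c_1/‖c_1‖ = (1, -2, -1)/2.4495 = (0.4082, -0.8165, -0.4082).
r_{12} = e_1·c_2 = -2.0412.
u_2 = c_2 + 2.0412·e_1 = (1.8333, -0.6667, 3.1667).
‖u_2‖ = 3.7193, so e_2 = (0.4929, -0.1792, 0.8514).
r_{23} = e_2·c_3 = 0.9858.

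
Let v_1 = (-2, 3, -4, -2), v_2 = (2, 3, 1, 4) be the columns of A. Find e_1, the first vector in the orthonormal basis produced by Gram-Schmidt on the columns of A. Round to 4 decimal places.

e_1 = (-0.3482, 0.5222, -0.6963, -0.3482)

e_1 = v_1/‖v_1‖ = (-2, 3, -4, -2)/5.7446 = (-0.3482, 0.5222, -0.6963, -0.3482).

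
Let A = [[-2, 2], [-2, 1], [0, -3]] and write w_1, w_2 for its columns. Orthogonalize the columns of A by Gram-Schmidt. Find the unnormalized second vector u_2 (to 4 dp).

u_2 = (0.5000, -0.5000, -3.0000)

q_1 = w_1/‖w_1‖ = (-2, -2, 0)/2.8284 = (-0.7071, -0.7071, 0.0000).
r_{12} = q_1·w_2 = -2.1213.
u_2 = w_2 + 2.1213·q_1 = (0.5000, -0.5000, -3.0000).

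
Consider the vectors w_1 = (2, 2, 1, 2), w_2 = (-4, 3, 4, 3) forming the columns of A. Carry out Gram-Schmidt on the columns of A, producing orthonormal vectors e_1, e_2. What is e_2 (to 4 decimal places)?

e_2 = (-0.7791, 0.2635, 0.5041, 0.2635)

w_1 = (2, 2, 1, 2); ‖w_1‖ = 3.6056, so e_1 = (0.5547, 0.5547, 0.2774, 0.5547).
e_1·w_2 = 0.5547·(-4) + 0.5547·3 + 0.2774·4 + 0.5547·3 = 2.2188.
u_2 = w_2 − 2.2188·e_1 = (-5.2308, 1.7692, 3.3846, 1.7692).
‖u_2‖ = 6.7139, so e_2 = (-0.7791, 0.2635, 0.5041, 0.2635).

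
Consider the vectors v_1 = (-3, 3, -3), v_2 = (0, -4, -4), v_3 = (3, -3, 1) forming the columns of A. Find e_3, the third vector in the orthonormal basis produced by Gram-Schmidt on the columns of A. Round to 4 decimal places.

v_1 = (-3, 3, -3); ‖v_1‖ = 5.1962, so e_1 = (-0.5774, 0.5774, -0.5774).
e_1·v_2 = (-0.5774)·0 + 0.5774·(-4) + (-0.5774)·(-4) = 0.0000.
u_2 = v_2 + 0.0000·e_1 = (0.0000, -4.0000, -4.0000).
‖u_2‖ = 5.6569, so e_2 = (0.0000, -0.7071, -0.7071).
e_1·v_3 = (-0.5774)·3 + 0.5774·(-3) + (-0.5774)·1 = -4.0415; e_2·v_3 = 0.0000·3 + (-0.7071)·(-3) + (-0.7071)·1 = 1.4142.
u_3 = v_3 + 4.0415·e_1 − 1.4142·e_2 = (0.6667, 0.3333, -0.3333).
‖u_3‖ = 0.8165, so e_3 = (0.8165, 0.4082, -0.4082).

e_3 = (0.8165, 0.4082, -0.4082)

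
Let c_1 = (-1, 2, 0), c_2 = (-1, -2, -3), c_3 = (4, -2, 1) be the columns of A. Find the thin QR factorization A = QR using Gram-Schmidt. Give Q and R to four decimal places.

q_1 = c_1/‖c_1‖ = (-1, 2, 0)/2.2361 = (-0.4472, 0.8944, 0.0000).
r_{12} = q_1·c_2 = -1.3416.
u_2 = c_2 + 1.3416·q_1 = (-1.6000, -0.8000, -3.0000).
‖u_2‖ = 3.4928, so q_2 = (-0.4581, -0.2290, -0.8589).
r_{13} = q_1·c_3 = -3.5777; r_{23} = q_2·c_3 = -2.2331.
u_3 = c_3 + 3.5777·q_1 + 2.2331·q_2 = (1.3770, 0.6885, -0.9180).
‖u_3‖ = 1.7925, so q_3 = (0.7682, 0.3841, -0.5121).

Q = [[-0.4472, -0.4581, 0.7682], [0.8944, -0.2290, 0.3841], [0.0000, -0.8589, -0.5121]], R = [[2.2361, -1.3416, -3.5777], [0.0000, 3.4928, -2.2331], [0.0000, 0.0000, 1.7925]]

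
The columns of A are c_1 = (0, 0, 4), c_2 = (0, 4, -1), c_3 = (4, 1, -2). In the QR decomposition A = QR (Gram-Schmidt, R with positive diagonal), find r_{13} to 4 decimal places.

r_{13} = -2.0000

e_1 = c_1/‖c_1‖ = (0, 0, 4)/4.0000 = (0.0000, 0.0000, 1.0000).
r_{13} = e_1·c_3 = -2.0000.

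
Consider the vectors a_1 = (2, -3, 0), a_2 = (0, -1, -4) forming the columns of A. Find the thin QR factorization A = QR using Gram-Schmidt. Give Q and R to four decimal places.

a_1 = (2, -3, 0); ‖a_1‖ = 3.6056, so q_1 = (0.5547, -0.8321, 0.0000).
q_1·a_2 = 0.5547·0 + (-0.8321)·(-1) + 0.0000·(-4) = 0.8321.
u_2 = a_2 − 0.8321·q_1 = (-0.4615, -0.3077, -4.0000).
‖u_2‖ = 4.0383, so q_2 = (-0.1143, -0.0762, -0.9905).

Q = [[0.5547, -0.1143], [-0.8321, -0.0762], [0.0000, -0.9905]], R = [[3.6056, 0.8321], [0.0000, 4.0383]]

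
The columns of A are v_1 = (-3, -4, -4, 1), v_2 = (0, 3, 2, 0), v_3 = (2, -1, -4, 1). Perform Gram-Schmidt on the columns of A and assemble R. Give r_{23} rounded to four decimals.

v_1 = (-3, -4, -4, 1); ‖v_1‖ = 6.4807, so q_1 = (-0.4629, -0.6172, -0.6172, 0.1543).
q_1·v_2 = (-0.4629)·0 + (-0.6172)·3 + (-0.6172)·2 + 0.1543·0 = -3.0861.
u_2 = v_2 + 3.0861·q_1 = (-1.4286, 1.0952, 0.0952, 0.4762).
‖u_2‖ = 1.8645, so q_2 = (-0.7662, 0.5874, 0.0511, 0.2554).
r_{23} = q_2·v_3 = -2.0688.

r_{23} = -2.0688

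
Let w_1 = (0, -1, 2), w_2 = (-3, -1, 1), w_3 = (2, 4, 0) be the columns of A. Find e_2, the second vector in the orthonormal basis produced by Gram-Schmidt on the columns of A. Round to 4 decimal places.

w_1 = (0, -1, 2); ‖w_1‖ = 2.2361, so e_1 = (0.0000, -0.4472, 0.8944).
e_1·w_2 = 0.0000·(-3) + (-0.4472)·(-1) + 0.8944·1 = 1.3416.
u_2 = w_2 − 1.3416·e_1 = (-3.0000, -0.4000, -0.2000).
‖u_2‖ = 3.0332, so e_2 = (-0.9891, -0.1319, -0.0659).

e_2 = (-0.9891, -0.1319, -0.0659)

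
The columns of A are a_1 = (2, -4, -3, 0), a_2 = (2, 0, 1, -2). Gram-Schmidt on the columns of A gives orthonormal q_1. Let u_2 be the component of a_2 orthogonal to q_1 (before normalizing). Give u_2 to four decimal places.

u_2 = (1.9310, 0.1379, 1.1034, -2.0000)

a_1 = (2, -4, -3, 0); ‖a_1‖ = 5.3852, so q_1 = (0.3714, -0.7428, -0.5571, 0.0000).
q_1·a_2 = 0.3714·2 + (-0.7428)·0 + (-0.5571)·1 + 0.0000·(-2) = 0.1857.
u_2 = a_2 − 0.1857·q_1 = (1.9310, 0.1379, 1.1034, -2.0000).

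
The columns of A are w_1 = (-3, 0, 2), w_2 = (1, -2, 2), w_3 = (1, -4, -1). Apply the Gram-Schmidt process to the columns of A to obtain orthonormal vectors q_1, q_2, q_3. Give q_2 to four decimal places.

q_2 = (0.4120, -0.6695, 0.6180)

q_1 = w_1/‖w_1‖ = (-3, 0, 2)/3.6056 = (-0.8321, 0.0000, 0.5547).
r_{12} = q_1·w_2 = 0.2774.
u_2 = w_2 − 0.2774·q_1 = (1.2308, -2.0000, 1.8462).
‖u_2‖ = 2.9872, so q_2 = (0.4120, -0.6695, 0.6180).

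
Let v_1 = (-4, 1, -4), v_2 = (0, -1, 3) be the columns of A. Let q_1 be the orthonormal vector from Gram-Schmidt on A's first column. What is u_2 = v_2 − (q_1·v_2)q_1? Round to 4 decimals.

q_1 = v_1/‖v_1‖ = (-4, 1, -4)/5.7446 = (-0.6963, 0.1741, -0.6963).
r_{12} = q_1·v_2 = -2.2630.
u_2 = v_2 + 2.2630·q_1 = (-1.5758, -0.6061, 1.4242).

u_2 = (-1.5758, -0.6061, 1.4242)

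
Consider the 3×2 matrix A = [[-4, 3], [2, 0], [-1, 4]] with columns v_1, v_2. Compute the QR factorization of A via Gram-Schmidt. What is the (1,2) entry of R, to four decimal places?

r_{12} = -3.4915

v_1 = (-4, 2, -1); ‖v_1‖ = 4.5826, so e_1 = (-0.8729, 0.4364, -0.2182).
r_{12} = e_1·v_2 = -3.4915.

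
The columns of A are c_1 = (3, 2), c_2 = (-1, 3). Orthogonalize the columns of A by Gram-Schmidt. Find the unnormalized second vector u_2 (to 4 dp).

u_2 = (-1.6923, 2.5385)

c_1 = (3, 2); ‖c_1‖ = 3.6056, so q_1 = (0.8321, 0.5547).
q_1·c_2 = 0.8321·(-1) + 0.5547·3 = 0.8321.
u_2 = c_2 − 0.8321·q_1 = (-1.6923, 2.5385).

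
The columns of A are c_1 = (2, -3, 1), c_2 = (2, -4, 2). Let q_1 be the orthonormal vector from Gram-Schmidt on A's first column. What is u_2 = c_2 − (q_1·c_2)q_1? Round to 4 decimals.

u_2 = (-0.5714, -0.1429, 0.7143)

q_1 = c_1/‖c_1‖ = (2, -3, 1)/3.7417 = (0.5345, -0.8018, 0.2673).
r_{12} = q_1·c_2 = 4.8107.
u_2 = c_2 − 4.8107·q_1 = (-0.5714, -0.1429, 0.7143).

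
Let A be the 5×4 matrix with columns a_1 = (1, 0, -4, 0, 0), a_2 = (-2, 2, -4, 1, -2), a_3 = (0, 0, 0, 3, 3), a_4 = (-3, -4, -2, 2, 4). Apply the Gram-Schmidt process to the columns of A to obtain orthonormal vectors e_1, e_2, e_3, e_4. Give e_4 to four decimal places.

e_4 = (-0.6412, -0.7127, -0.1603, -0.1661, 0.1661)

e_1 = a_1/‖a_1‖ = (1, 0, -4, 0, 0)/4.1231 = (0.2425, 0.0000, -0.9701, 0.0000, 0.0000).
r_{12} = e_1·a_2 = 3.3955.
u_2 = a_2 − 3.3955·e_1 = (-2.8235, 2.0000, -0.7059, 1.0000, -2.0000).
‖u_2‖ = 4.1798, so e_2 = (-0.6755, 0.4785, -0.1689, 0.2392, -0.4785).
r_{13} = e_1·a_3 = 0.0000; r_{23} = e_2·a_3 = -0.7177.
u_3 = a_3 + 0.0000·e_1 + 0.7177·e_2 = (-0.4848, 0.3434, -0.1212, 3.1717, 2.6566).
‖u_3‖ = 4.1815, so e_3 = (-0.1160, 0.0821, -0.0290, 0.7585, 0.6353).
r_{14} = e_1·a_4 = 1.2127; r_{24} = e_2·a_4 = -0.9851; r_{34} = e_3·a_4 = 4.1356.
u_4 = a_4 − 1.2127·e_1 + 0.9851·e_2 − 4.1356·e_3 = (-3.4801, -3.8683, -0.8700, -0.9012, 0.9012).
‖u_4‖ = 5.4273, so e_4 = (-0.6412, -0.7127, -0.1603, -0.1661, 0.1661).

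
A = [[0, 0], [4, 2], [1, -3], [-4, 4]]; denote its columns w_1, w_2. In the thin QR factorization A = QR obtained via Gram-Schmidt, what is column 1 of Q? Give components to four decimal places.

w_1 = (0, 4, 1, -4); ‖w_1‖ = 5.7446, so e_1 = (0.0000, 0.6963, 0.1741, -0.6963).

e_1 = (0.0000, 0.6963, 0.1741, -0.6963)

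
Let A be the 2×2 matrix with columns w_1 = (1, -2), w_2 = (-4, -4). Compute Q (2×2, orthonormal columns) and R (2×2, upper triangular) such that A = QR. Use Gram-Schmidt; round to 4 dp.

Q = [[0.4472, -0.8944], [-0.8944, -0.4472]], R = [[2.2361, 1.7889], [0.0000, 5.3666]]

w_1 = (1, -2); ‖w_1‖ = 2.2361, so e_1 = (0.4472, -0.8944).
e_1·w_2 = 0.4472·(-4) + (-0.8944)·(-4) = 1.7889.
u_2 = w_2 − 1.7889·e_1 = (-4.8000, -2.4000).
‖u_2‖ = 5.3666, so e_2 = (-0.8944, -0.4472).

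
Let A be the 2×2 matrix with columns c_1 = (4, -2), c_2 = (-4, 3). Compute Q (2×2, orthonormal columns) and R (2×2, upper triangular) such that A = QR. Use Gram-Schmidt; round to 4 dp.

c_1 = (4, -2); ‖c_1‖ = 4.4721, so q_1 = (0.8944, -0.4472).
q_1·c_2 = 0.8944·(-4) + (-0.4472)·3 = -4.9193.
u_2 = c_2 + 4.9193·q_1 = (0.4000, 0.8000).
‖u_2‖ = 0.8944, so q_2 = (0.4472, 0.8944).

Q = [[0.8944, 0.4472], [-0.4472, 0.8944]], R = [[4.4721, -4.9193], [0.0000, 0.8944]]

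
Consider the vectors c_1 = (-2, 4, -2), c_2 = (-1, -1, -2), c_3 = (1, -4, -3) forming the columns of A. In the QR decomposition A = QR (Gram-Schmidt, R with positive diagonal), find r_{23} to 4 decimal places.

e_1 = c_1/‖c_1‖ = (-2, 4, -2)/4.8990 = (-0.4082, 0.8165, -0.4082).
r_{12} = e_1·c_2 = 0.4082.
u_2 = c_2 − 0.4082·e_1 = (-0.8333, -1.3333, -1.8333).
‖u_2‖ = 2.4152, so e_2 = (-0.3450, -0.5521, -0.7591).
r_{23} = e_2·c_3 = 4.1404.

r_{23} = 4.1404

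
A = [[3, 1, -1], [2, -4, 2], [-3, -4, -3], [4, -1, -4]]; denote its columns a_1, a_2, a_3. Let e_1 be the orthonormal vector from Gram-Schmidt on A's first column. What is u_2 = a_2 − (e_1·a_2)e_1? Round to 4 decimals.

e_1 = a_1/‖a_1‖ = (3, 2, -3, 4)/6.1644 = (0.4867, 0.3244, -0.4867, 0.6489).
r_{12} = e_1·a_2 = 0.4867.
u_2 = a_2 − 0.4867·e_1 = (0.7632, -4.1579, -3.7632, -1.3158).

u_2 = (0.7632, -4.1579, -3.7632, -1.3158)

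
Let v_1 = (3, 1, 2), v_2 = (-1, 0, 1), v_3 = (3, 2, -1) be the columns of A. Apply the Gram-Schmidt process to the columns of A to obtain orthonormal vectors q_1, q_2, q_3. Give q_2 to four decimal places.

v_1 = (3, 1, 2); ‖v_1‖ = 3.7417, so q_1 = (0.8018, 0.2673, 0.5345).
q_1·v_2 = 0.8018·(-1) + 0.2673·0 + 0.5345·1 = -0.2673.
u_2 = v_2 + 0.2673·q_1 = (-0.7857, 0.0714, 1.1429).
‖u_2‖ = 1.3887, so q_2 = (-0.5658, 0.0514, 0.8230).

q_2 = (-0.5658, 0.0514, 0.8230)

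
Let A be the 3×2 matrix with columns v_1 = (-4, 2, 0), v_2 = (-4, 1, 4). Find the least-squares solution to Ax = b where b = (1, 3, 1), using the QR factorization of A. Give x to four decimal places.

v_1 = (-4, 2, 0); ‖v_1‖ = 4.4721, so e_1 = (-0.8944, 0.4472, 0.0000).
e_1·v_2 = (-0.8944)·(-4) + 0.4472·1 + 0.0000·4 = 4.0249.
u_2 = v_2 − 4.0249·e_1 = (-0.4000, -0.8000, 4.0000).
‖u_2‖ = 4.0988, so e_2 = (-0.0976, -0.1952, 0.9759).
Qᵀb = (0.4472, 0.2928).
Back-substitute: x_2 = 0.2928/4.0988 = 0.0714.
x_1 = (0.4472 − 4.0249·0.0714)/4.4721 = 0.0357.

x = (0.0357, 0.0714)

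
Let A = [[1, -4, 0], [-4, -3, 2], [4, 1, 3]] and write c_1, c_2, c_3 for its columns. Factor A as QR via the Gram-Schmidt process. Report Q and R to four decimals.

Q = [[0.1741, -0.9381, -0.2994], [-0.6963, -0.3322, 0.6362], [0.6963, -0.0977, 0.7111]], R = [[5.7446, 2.0889, 0.6963], [0.0000, 4.6515, -0.9577], [0.0000, 0.0000, 3.4056]]

c_1 = (1, -4, 4); ‖c_1‖ = 5.7446, so e_1 = (0.1741, -0.6963, 0.6963).
e_1·c_2 = 0.1741·(-4) + (-0.6963)·(-3) + 0.6963·1 = 2.0889.
u_2 = c_2 − 2.0889·e_1 = (-4.3636, -1.5455, -0.4545).
‖u_2‖ = 4.6515, so e_2 = (-0.9381, -0.3322, -0.0977).
e_1·c_3 = 0.1741·0 + (-0.6963)·2 + 0.6963·3 = 0.6963; e_2·c_3 = (-0.9381)·0 + (-0.3322)·2 + (-0.0977)·3 = -0.9577.
u_3 = c_3 − 0.6963·e_1 + 0.9577·e_2 = (-1.0196, 2.1667, 2.4216).
‖u_3‖ = 3.4056, so e_3 = (-0.2994, 0.6362, 0.7111).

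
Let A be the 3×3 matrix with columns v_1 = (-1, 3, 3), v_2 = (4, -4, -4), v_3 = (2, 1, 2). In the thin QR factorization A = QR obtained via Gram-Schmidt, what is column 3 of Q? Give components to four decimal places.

v_1 = (-1, 3, 3); ‖v_1‖ = 4.3589, so e_1 = (-0.2294, 0.6882, 0.6882).
e_1·v_2 = (-0.2294)·4 + 0.6882·(-4) + 0.6882·(-4) = -6.4236.
u_2 = v_2 + 6.4236·e_1 = (2.5263, 0.4211, 0.4211).
‖u_2‖ = 2.5955, so e_2 = (0.9733, 0.1622, 0.1622).
e_1·v_3 = (-0.2294)·2 + 0.6882·1 + 0.6882·2 = 1.6059; e_2·v_3 = 0.9733·2 + 0.1622·1 + 0.1622·2 = 2.4333.
u_3 = v_3 − 1.6059·e_1 − 2.4333·e_2 = (0.0000, -0.5000, 0.5000).
‖u_3‖ = 0.7071, so e_3 = (0.0000, -0.7071, 0.7071).

e_3 = (0.0000, -0.7071, 0.7071)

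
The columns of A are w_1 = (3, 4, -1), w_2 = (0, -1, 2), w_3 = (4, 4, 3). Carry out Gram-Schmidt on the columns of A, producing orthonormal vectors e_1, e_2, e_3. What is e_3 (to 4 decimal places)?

w_1 = (3, 4, -1); ‖w_1‖ = 5.0990, so e_1 = (0.5883, 0.7845, -0.1961).
e_1·w_2 = 0.5883·0 + 0.7845·(-1) + (-0.1961)·2 = -1.1767.
u_2 = w_2 + 1.1767·e_1 = (0.6923, -0.0769, 1.7692).
‖u_2‖ = 1.9014, so e_2 = (0.3641, -0.0405, 0.9305).
e_1·w_3 = 0.5883·4 + 0.7845·4 + (-0.1961)·3 = 4.9029; e_2·w_3 = 0.3641·4 + (-0.0405)·4 + 0.9305·3 = 4.0860.
u_3 = w_3 − 4.9029·e_1 − 4.0860·e_2 = (-0.3723, 0.3191, 0.1596).
‖u_3‖ = 0.5157, so e_3 = (-0.7220, 0.6189, 0.3094).

e_3 = (-0.7220, 0.6189, 0.3094)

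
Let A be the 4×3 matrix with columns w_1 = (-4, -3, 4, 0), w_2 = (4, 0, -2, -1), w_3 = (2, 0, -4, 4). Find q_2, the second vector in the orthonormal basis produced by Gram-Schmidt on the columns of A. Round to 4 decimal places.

q_1 = w_1/‖w_1‖ = (-4, -3, 4, 0)/6.4031 = (-0.6247, -0.4685, 0.6247, 0.0000).
r_{12} = q_1·w_2 = -3.7482.
u_2 = w_2 + 3.7482·q_1 = (1.6585, -1.7561, 0.3415, -1.0000).
‖u_2‖ = 2.6365, so q_2 = (0.6291, -0.6661, 0.1295, -0.3793).

q_2 = (0.6291, -0.6661, 0.1295, -0.3793)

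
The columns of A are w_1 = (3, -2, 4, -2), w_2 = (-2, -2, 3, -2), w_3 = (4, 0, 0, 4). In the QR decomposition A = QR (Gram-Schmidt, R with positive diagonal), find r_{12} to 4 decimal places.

r_{12} = 2.4371

w_1 = (3, -2, 4, -2); ‖w_1‖ = 5.7446, so e_1 = (0.5222, -0.3482, 0.6963, -0.3482).
r_{12} = e_1·w_2 = 2.4371.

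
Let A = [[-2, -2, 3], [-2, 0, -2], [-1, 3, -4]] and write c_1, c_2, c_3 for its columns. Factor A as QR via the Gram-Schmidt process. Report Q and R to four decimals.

c_1 = (-2, -2, -1); ‖c_1‖ = 3.0000, so q_1 = (-0.6667, -0.6667, -0.3333).
q_1·c_2 = (-0.6667)·(-2) + (-0.6667)·0 + (-0.3333)·3 = 0.3333.
u_2 = c_2 − 0.3333·q_1 = (-1.7778, 0.2222, 3.1111).
‖u_2‖ = 3.5901, so q_2 = (-0.4952, 0.0619, 0.8666).
q_1·c_3 = (-0.6667)·3 + (-0.6667)·(-2) + (-0.3333)·(-4) = 0.6667; q_2·c_3 = (-0.4952)·3 + 0.0619·(-2) + 0.8666·(-4) = -5.0757.
u_3 = c_3 − 0.6667·q_1 + 5.0757·q_2 = (0.9310, -1.2414, 0.6207).
‖u_3‖ = 1.6713, so q_3 = (0.5571, -0.7428, 0.3714).

Q = [[-0.6667, -0.4952, 0.5571], [-0.6667, 0.0619, -0.7428], [-0.3333, 0.8666, 0.3714]], R = [[3.0000, 0.3333, 0.6667], [0.0000, 3.5901, -5.0757], [0.0000, 0.0000, 1.6713]]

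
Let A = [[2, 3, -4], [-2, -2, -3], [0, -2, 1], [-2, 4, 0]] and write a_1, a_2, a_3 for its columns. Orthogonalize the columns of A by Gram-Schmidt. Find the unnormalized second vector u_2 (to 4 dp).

a_1 = (2, -2, 0, -2); ‖a_1‖ = 3.4641, so e_1 = (0.5774, -0.5774, 0.0000, -0.5774).
e_1·a_2 = 0.5774·3 + (-0.5774)·(-2) + 0.0000·(-2) + (-0.5774)·4 = 0.5774.
u_2 = a_2 − 0.5774·e_1 = (2.6667, -1.6667, -2.0000, 4.3333).

u_2 = (2.6667, -1.6667, -2.0000, 4.3333)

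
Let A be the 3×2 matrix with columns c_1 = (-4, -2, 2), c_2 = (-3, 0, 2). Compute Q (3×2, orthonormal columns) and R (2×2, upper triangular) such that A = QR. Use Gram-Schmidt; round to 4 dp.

Q = [[-0.8165, -0.2182], [-0.4082, 0.8729], [0.4082, 0.4364]], R = [[4.8990, 3.2660], [0.0000, 1.5275]]

c_1 = (-4, -2, 2); ‖c_1‖ = 4.8990, so e_1 = (-0.8165, -0.4082, 0.4082).
e_1·c_2 = (-0.8165)·(-3) + (-0.4082)·0 + 0.4082·2 = 3.2660.
u_2 = c_2 − 3.2660·e_1 = (-0.3333, 1.3333, 0.6667).
‖u_2‖ = 1.5275, so e_2 = (-0.2182, 0.8729, 0.4364).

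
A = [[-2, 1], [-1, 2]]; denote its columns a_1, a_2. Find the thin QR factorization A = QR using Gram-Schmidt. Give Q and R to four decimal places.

e_1 = a_1/‖a_1‖ = (-2, -1)/2.2361 = (-0.8944, -0.4472).
r_{12} = e_1·a_2 = -1.7889.
u_2 = a_2 + 1.7889·e_1 = (-0.6000, 1.2000).
‖u_2‖ = 1.3416, so e_2 = (-0.4472, 0.8944).

Q = [[-0.8944, -0.4472], [-0.4472, 0.8944]], R = [[2.2361, -1.7889], [0.0000, 1.3416]]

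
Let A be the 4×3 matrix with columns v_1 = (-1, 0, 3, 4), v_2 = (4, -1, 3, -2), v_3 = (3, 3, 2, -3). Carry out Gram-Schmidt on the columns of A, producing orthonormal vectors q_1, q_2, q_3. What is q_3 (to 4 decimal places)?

q_3 = (0.0102, 0.9664, 0.2068, -0.1525)

v_1 = (-1, 0, 3, 4); ‖v_1‖ = 5.0990, so q_1 = (-0.1961, 0.0000, 0.5883, 0.7845).
q_1·v_2 = (-0.1961)·4 + 0.0000·(-1) + 0.5883·3 + 0.7845·(-2) = -0.5883.
u_2 = v_2 + 0.5883·q_1 = (3.8846, -1.0000, 3.3462, -1.5385).
‖u_2‖ = 5.4455, so q_2 = (0.7134, -0.1836, 0.6145, -0.2825).
q_1·v_3 = (-0.1961)·3 + 0.0000·3 + 0.5883·2 + 0.7845·(-3) = -1.7650; q_2·v_3 = 0.7134·3 + (-0.1836)·3 + 0.6145·2 + (-0.2825)·(-3) = 3.6657.
u_3 = v_3 + 1.7650·q_1 − 3.6657·q_2 = (0.0389, 3.6732, 0.7860, -0.5798).
‖u_3‖ = 3.8010, so q_3 = (0.0102, 0.9664, 0.2068, -0.1525).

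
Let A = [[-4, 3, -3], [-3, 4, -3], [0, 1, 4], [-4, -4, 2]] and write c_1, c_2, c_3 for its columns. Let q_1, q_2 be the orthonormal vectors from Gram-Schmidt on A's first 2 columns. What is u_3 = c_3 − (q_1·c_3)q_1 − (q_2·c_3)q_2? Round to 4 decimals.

q_1 = c_1/‖c_1‖ = (-4, -3, 0, -4)/6.4031 = (-0.6247, -0.4685, 0.0000, -0.6247).
r_{12} = q_1·c_2 = -1.2494.
u_2 = c_2 + 1.2494·q_1 = (2.2195, 3.4146, 1.0000, -4.7805).
‖u_2‖ = 6.3592, so q_2 = (0.3490, 0.5370, 0.1573, -0.7517).
r_{13} = q_1·c_3 = 2.0303; r_{23} = q_2·c_3 = -3.5324.
u_3 = c_3 − 2.0303·q_1 + 3.5324·q_2 = (-0.4988, -0.1520, 4.5555, 0.6128).

u_3 = (-0.4988, -0.1520, 4.5555, 0.6128)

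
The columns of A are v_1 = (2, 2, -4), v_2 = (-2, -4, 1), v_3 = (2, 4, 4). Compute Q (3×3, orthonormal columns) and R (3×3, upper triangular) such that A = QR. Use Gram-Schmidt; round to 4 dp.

e_1 = v_1/‖v_1‖ = (2, 2, -4)/4.8990 = (0.4082, 0.4082, -0.8165).
r_{12} = e_1·v_2 = -3.2660.
u_2 = v_2 + 3.2660·e_1 = (-0.6667, -2.6667, -1.6667).
‖u_2‖ = 3.2146, so e_2 = (-0.2074, -0.8296, -0.5185).
r_{13} = e_1·v_3 = -0.8165; r_{23} = e_2·v_3 = -5.8069.
u_3 = v_3 + 0.8165·e_1 + 5.8069·e_2 = (1.1290, -0.4839, 0.3226).
‖u_3‖ = 1.2700, so e_3 = (0.8890, -0.3810, 0.2540).

Q = [[0.4082, -0.2074, 0.8890], [0.4082, -0.8296, -0.3810], [-0.8165, -0.5185, 0.2540]], R = [[4.8990, -3.2660, -0.8165], [0.0000, 3.2146, -5.8069], [0.0000, 0.0000, 1.2700]]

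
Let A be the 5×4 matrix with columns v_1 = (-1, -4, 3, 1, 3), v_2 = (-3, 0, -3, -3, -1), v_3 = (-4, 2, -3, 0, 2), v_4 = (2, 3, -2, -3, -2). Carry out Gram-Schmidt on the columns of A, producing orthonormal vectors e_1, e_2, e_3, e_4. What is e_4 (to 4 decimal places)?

e_1 = v_1/‖v_1‖ = (-1, -4, 3, 1, 3)/6.0000 = (-0.1667, -0.6667, 0.5000, 0.1667, 0.5000).
r_{12} = e_1·v_2 = -2.0000.
u_2 = v_2 + 2.0000·e_1 = (-3.3333, -1.3333, -2.0000, -2.6667, 0.0000).
‖u_2‖ = 4.8990, so e_2 = (-0.6804, -0.2722, -0.4082, -0.5443, 0.0000).
r_{13} = e_1·v_3 = -1.1667; r_{23} = e_2·v_3 = 3.4021.
u_3 = v_3 + 1.1667·e_1 − 3.4021·e_2 = (-1.8796, 2.1481, -1.0278, 2.0463, 2.5833).
‖u_3‖ = 4.4794, so e_3 = (-0.4196, 0.4796, -0.2294, 0.4568, 0.5767).
r_{14} = e_1·v_4 = -4.8333; r_{24} = e_2·v_4 = 0.2722; r_{34} = e_3·v_4 = -1.4656.
u_4 = v_4 + 4.8333·e_1 − 0.2722·e_2 + 1.4656·e_3 = (0.7647, 0.5547, 0.1915, -1.3768, 1.2619).
‖u_4‖ = 2.1017, so e_4 = (0.3638, 0.2639, 0.0911, -0.6551, 0.6004).

e_4 = (0.3638, 0.2639, 0.0911, -0.6551, 0.6004)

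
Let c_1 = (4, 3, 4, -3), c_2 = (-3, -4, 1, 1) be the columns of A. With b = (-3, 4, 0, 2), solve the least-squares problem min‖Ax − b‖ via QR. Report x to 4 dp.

c_1 = (4, 3, 4, -3); ‖c_1‖ = 7.0711, so q_1 = (0.5657, 0.4243, 0.5657, -0.4243).
q_1·c_2 = 0.5657·(-3) + 0.4243·(-4) + 0.5657·1 + (-0.4243)·1 = -3.2527.
u_2 = c_2 + 3.2527·q_1 = (-1.1600, -2.6200, 2.8400, -0.3800).
‖u_2‖ = 4.0522, so q_2 = (-0.2863, -0.6466, 0.7009, -0.0938).
Qᵀb = (-0.8485, -1.9150).
Back-substitute: x_2 = -1.9150/4.0522 = -0.4726.
x_1 = (-0.8485 + 3.2527·(-0.4726))/7.0711 = -0.3374.

x = (-0.3374, -0.4726)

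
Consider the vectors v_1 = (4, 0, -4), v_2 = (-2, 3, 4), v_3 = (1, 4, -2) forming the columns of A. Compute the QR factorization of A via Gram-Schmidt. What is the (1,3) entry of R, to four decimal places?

r_{13} = 2.1213

v_1 = (4, 0, -4); ‖v_1‖ = 5.6569, so q_1 = (0.7071, 0.0000, -0.7071).
r_{13} = q_1·v_3 = 2.1213.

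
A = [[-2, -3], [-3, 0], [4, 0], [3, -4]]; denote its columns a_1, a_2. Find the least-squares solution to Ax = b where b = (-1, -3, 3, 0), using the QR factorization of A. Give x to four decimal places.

x = (0.6488, 0.2757)

a_1 = (-2, -3, 4, 3); ‖a_1‖ = 6.1644, so q_1 = (-0.3244, -0.4867, 0.6489, 0.4867).
q_1·a_2 = (-0.3244)·(-3) + (-0.4867)·0 + 0.6489·0 + 0.4867·(-4) = -0.9733.
u_2 = a_2 + 0.9733·q_1 = (-3.3158, -0.4737, 0.6316, -3.5263).
‖u_2‖ = 4.9043, so q_2 = (-0.6761, -0.0966, 0.1288, -0.7190).
Qᵀb = (3.7311, 1.3522).
Back-substitute: x_2 = 1.3522/4.9043 = 0.2757.
x_1 = (3.7311 + 0.9733·0.2757)/6.1644 = 0.6488.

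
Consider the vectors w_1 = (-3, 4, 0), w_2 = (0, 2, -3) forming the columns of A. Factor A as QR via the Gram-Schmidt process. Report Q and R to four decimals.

w_1 = (-3, 4, 0); ‖w_1‖ = 5.0000, so q_1 = (-0.6000, 0.8000, 0.0000).
q_1·w_2 = (-0.6000)·0 + 0.8000·2 + 0.0000·(-3) = 1.6000.
u_2 = w_2 − 1.6000·q_1 = (0.9600, 0.7200, -3.0000).
‖u_2‖ = 3.2311, so q_2 = (0.2971, 0.2228, -0.9285).

Q = [[-0.6000, 0.2971], [0.8000, 0.2228], [0.0000, -0.9285]], R = [[5.0000, 1.6000], [0.0000, 3.2311]]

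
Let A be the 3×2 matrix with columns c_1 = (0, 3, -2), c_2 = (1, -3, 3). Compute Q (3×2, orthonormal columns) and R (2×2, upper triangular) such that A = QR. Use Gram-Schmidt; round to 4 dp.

c_1 = (0, 3, -2); ‖c_1‖ = 3.6056, so e_1 = (0.0000, 0.8321, -0.5547).
e_1·c_2 = 0.0000·1 + 0.8321·(-3) + (-0.5547)·3 = -4.1603.
u_2 = c_2 + 4.1603·e_1 = (1.0000, 0.4615, 0.6923).
‖u_2‖ = 1.3009, so e_2 = (0.7687, 0.3548, 0.5322).

Q = [[0.0000, 0.7687], [0.8321, 0.3548], [-0.5547, 0.5322]], R = [[3.6056, -4.1603], [0.0000, 1.3009]]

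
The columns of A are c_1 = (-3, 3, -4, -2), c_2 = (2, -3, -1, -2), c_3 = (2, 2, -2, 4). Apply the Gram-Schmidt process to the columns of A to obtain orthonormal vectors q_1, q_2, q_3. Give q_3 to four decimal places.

q_3 = (0.5478, 0.1685, -0.5759, 0.5830)

q_1 = c_1/‖c_1‖ = (-3, 3, -4, -2)/6.1644 = (-0.4867, 0.4867, -0.6489, -0.3244).
r_{12} = q_1·c_2 = -1.1355.
u_2 = c_2 + 1.1355·q_1 = (1.4474, -2.4474, -1.7368, -2.3684).
‖u_2‖ = 4.0879, so q_2 = (0.3541, -0.5987, -0.4249, -0.5794).
r_{13} = q_1·c_3 = 0.0000; r_{23} = q_2·c_3 = -1.9570.
u_3 = c_3 + 0.0000·q_1 + 1.9570·q_2 = (2.6929, 0.8283, -2.8315, 2.8661).
‖u_3‖ = 4.9163, so q_3 = (0.5478, 0.1685, -0.5759, 0.5830).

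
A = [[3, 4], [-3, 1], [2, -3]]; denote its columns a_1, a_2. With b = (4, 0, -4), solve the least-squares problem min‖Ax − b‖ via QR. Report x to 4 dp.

a_1 = (3, -3, 2); ‖a_1‖ = 4.6904, so e_1 = (0.6396, -0.6396, 0.4264).
e_1·a_2 = 0.6396·4 + (-0.6396)·1 + 0.4264·(-3) = 0.6396.
u_2 = a_2 − 0.6396·e_1 = (3.5909, 1.4091, -3.2727).
‖u_2‖ = 5.0587, so e_2 = (0.7098, 0.2785, -0.6469).
Qᵀb = (0.8528, 5.4271).
Back-substitute: x_2 = 5.4271/5.0587 = 1.0728.
x_1 = (0.8528 − 0.6396·1.0728)/4.6904 = 0.0355.

x = (0.0355, 1.0728)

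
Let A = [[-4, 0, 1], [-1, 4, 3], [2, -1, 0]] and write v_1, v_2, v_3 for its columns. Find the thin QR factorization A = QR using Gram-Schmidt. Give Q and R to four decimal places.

Q = [[-0.8729, -0.2923, 0.3907], [-0.2182, 0.9500, 0.2233], [0.4364, -0.1096, 0.8930]], R = [[4.5826, -1.3093, -1.5275], [0.0000, 3.9097, 2.5577], [0.0000, 0.0000, 1.0605]]

v_1 = (-4, -1, 2); ‖v_1‖ = 4.5826, so q_1 = (-0.8729, -0.2182, 0.4364).
q_1·v_2 = (-0.8729)·0 + (-0.2182)·4 + 0.4364·(-1) = -1.3093.
u_2 = v_2 + 1.3093·q_1 = (-1.1429, 3.7143, -0.4286).
‖u_2‖ = 3.9097, so q_2 = (-0.2923, 0.9500, -0.1096).
q_1·v_3 = (-0.8729)·1 + (-0.2182)·3 + 0.4364·0 = -1.5275; q_2·v_3 = (-0.2923)·1 + 0.9500·3 + (-0.1096)·0 = 2.5577.
u_3 = v_3 + 1.5275·q_1 − 2.5577·q_2 = (0.4143, 0.2368, 0.9470).
‖u_3‖ = 1.0605, so q_3 = (0.3907, 0.2233, 0.8930).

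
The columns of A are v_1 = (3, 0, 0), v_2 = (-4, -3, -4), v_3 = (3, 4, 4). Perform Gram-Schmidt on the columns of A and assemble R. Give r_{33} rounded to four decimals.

v_1 = (3, 0, 0); ‖v_1‖ = 3.0000, so q_1 = (1.0000, 0.0000, 0.0000).
q_1·v_2 = 1.0000·(-4) + 0.0000·(-3) + 0.0000·(-4) = -4.0000.
u_2 = v_2 + 4.0000·q_1 = (0.0000, -3.0000, -4.0000).
‖u_2‖ = 5.0000, so q_2 = (0.0000, -0.6000, -0.8000).
q_1·v_3 = 1.0000·3 + 0.0000·4 + 0.0000·4 = 3.0000; q_2·v_3 = 0.0000·3 + (-0.6000)·4 + (-0.8000)·4 = -5.6000.
u_3 = v_3 − 3.0000·q_1 + 5.6000·q_2 = (0.0000, 0.6400, -0.4800).
r_{33} = ‖u_3‖ = 0.8000.

r_{33} = 0.8000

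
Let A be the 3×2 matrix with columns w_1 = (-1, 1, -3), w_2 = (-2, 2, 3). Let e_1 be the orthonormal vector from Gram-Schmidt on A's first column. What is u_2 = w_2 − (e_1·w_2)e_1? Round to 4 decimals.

u_2 = (-2.4545, 2.4545, 1.6364)

w_1 = (-1, 1, -3); ‖w_1‖ = 3.3166, so e_1 = (-0.3015, 0.3015, -0.9045).
e_1·w_2 = (-0.3015)·(-2) + 0.3015·2 + (-0.9045)·3 = -1.5076.
u_2 = w_2 + 1.5076·e_1 = (-2.4545, 2.4545, 1.6364).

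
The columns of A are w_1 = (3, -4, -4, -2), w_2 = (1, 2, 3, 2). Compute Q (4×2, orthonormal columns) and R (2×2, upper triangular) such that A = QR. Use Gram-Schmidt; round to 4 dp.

w_1 = (3, -4, -4, -2); ‖w_1‖ = 6.7082, so e_1 = (0.4472, -0.5963, -0.5963, -0.2981).
e_1·w_2 = 0.4472·1 + (-0.5963)·2 + (-0.5963)·3 + (-0.2981)·2 = -3.1305.
u_2 = w_2 + 3.1305·e_1 = (2.4000, 0.1333, 1.1333, 1.0667).
‖u_2‖ = 2.8636, so e_2 = (0.8381, 0.0466, 0.3958, 0.3725).

Q = [[0.4472, 0.8381], [-0.5963, 0.0466], [-0.5963, 0.3958], [-0.2981, 0.3725]], R = [[6.7082, -3.1305], [0.0000, 2.8636]]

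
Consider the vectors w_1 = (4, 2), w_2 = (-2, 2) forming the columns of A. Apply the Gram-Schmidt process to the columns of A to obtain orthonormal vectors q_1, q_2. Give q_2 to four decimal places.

w_1 = (4, 2); ‖w_1‖ = 4.4721, so q_1 = (0.8944, 0.4472).
q_1·w_2 = 0.8944·(-2) + 0.4472·2 = -0.8944.
u_2 = w_2 + 0.8944·q_1 = (-1.2000, 2.4000).
‖u_2‖ = 2.6833, so q_2 = (-0.4472, 0.8944).

q_2 = (-0.4472, 0.8944)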